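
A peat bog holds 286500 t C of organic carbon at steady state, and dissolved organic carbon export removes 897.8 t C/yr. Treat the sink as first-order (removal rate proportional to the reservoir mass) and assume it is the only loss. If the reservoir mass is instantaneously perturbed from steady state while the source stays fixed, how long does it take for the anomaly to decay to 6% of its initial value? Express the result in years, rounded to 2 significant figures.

900 yr

For a linear reservoir the anomaly decays as exp(−t/τ) with τ = M/F = 286500/897.8 = 319.1 yr.
exp(−t/τ) = 0.06 ⇒ t = −τ ln(0.06) = 319.1 × 2.813 = 897.8 yr.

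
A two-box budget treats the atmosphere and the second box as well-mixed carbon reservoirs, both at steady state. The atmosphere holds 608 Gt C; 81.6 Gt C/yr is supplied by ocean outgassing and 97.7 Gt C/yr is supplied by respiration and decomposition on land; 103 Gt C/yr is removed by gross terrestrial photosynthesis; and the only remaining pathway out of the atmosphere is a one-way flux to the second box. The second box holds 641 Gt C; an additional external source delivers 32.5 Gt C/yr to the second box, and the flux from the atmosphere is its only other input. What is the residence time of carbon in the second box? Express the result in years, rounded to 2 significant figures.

5.9 yr

Balance the atmosphere: ΣF_in = 81.6 + 97.7 = 179.30 Gt C/yr.
Flux to the second box = ΣF_in − (103) = 76.300 Gt C/yr.
Total input to the second box = 76.300 + 32.5 = 108.80 Gt C/yr; at steady state this equals its total output.
τ = M / F = 641 / 108.80 = 5.892 yr.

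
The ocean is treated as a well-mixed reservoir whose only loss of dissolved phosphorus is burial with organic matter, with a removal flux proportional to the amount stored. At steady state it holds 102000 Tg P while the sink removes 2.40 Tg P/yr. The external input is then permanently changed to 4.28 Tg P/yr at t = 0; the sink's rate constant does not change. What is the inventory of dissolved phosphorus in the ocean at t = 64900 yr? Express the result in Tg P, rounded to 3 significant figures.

165000 Tg P

Residence time τ = M₀/F₀ = 42500 yr. The eventual steady state is M_∞ = M₀·(F₁/F₀) = 102000 × 4.28/2.40 = 181900 Tg P.
The anomaly ΔM(t) = M(t) − M_∞ decays as ΔM₀·e^(−t/τ) with ΔM₀ = 102000 − 181900 = −79900 Tg P.
At t = 64900 yr, e^(−t/τ) = e^(−1.527) = 0.2172, so ΔM = −17350 Tg P and M = 181900 − 17350 = 164550 Tg P.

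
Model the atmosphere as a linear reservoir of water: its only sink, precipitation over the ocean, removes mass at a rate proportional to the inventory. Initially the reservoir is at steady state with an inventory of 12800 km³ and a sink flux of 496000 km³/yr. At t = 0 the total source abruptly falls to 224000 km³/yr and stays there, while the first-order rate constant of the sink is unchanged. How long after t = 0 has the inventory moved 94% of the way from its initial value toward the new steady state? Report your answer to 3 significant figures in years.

τ = M₀/F₀ = 12800/496000 = 0.02581 yr.
The remaining gap fraction is e^(−t/τ); 94% covered ⇒ e^(−t/τ) = 0.0600.
t = −τ ln(0.0600) = 0.02581 × 2.813 = 0.07260 yr.

0.0726 yr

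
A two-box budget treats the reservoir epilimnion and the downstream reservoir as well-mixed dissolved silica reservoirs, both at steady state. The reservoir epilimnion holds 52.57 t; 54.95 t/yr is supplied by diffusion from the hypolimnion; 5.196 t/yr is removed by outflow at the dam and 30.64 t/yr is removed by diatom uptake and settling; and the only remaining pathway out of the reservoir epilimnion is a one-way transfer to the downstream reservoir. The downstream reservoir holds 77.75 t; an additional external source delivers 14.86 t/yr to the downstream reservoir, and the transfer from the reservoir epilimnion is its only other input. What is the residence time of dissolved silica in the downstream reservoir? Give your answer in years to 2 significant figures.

2.3 yr

Balance the reservoir epilimnion: ΣF_in = 54.950 t/yr.
Transfer to the downstream reservoir = ΣF_in − (5.196 + 30.64) = 19.114 t/yr.
Total input to the downstream reservoir = 19.114 + 14.86 = 33.974 t/yr; at steady state this equals its total output.
τ = M / F = 77.75 / 33.974 = 2.289 yr.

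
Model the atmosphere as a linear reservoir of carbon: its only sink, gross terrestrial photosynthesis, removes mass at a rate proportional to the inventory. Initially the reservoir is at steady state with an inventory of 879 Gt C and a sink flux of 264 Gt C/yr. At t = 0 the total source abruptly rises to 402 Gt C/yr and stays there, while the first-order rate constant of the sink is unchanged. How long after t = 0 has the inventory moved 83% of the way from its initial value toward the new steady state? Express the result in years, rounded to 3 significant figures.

5.90 yr

τ = M₀/F₀ = 879/264 = 3.330 yr.
The remaining gap fraction is e^(−t/τ); 83% covered ⇒ e^(−t/τ) = 0.170.
t = −τ ln(0.170) = 3.330 × 1.772 = 5.900 yr.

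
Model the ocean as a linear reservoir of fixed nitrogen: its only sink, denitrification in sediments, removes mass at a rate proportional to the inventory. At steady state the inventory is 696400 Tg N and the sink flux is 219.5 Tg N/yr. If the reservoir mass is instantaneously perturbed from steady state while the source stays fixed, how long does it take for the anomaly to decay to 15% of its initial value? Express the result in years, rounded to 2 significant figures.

6000 yr

For a linear reservoir the anomaly decays as exp(−t/τ) with τ = M/F = 696400/219.5 = 3173 yr.
exp(−t/τ) = 0.15 ⇒ t = −τ ln(0.15) = 3173 × 1.897 = 6019 yr.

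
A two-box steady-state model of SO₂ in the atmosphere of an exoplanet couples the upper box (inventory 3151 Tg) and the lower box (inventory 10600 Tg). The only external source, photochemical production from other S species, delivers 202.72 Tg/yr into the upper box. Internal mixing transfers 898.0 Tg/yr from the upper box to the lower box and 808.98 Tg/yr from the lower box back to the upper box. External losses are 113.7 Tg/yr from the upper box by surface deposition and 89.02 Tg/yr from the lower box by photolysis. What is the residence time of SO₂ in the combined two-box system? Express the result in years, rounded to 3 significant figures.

67.8 yr

Treat the two boxes together as one reservoir: the mixing fluxes between them are internal recycling, so τ = ΣM / Σ(external losses).
M_total = 3151 + 10600 = 13751 Tg.
ΣF_external_out = 113.7 + 89.02 = 202.72 Tg/yr.
τ = M_total / ΣF_ext = 13751 / 202.72 = 67.83 yr.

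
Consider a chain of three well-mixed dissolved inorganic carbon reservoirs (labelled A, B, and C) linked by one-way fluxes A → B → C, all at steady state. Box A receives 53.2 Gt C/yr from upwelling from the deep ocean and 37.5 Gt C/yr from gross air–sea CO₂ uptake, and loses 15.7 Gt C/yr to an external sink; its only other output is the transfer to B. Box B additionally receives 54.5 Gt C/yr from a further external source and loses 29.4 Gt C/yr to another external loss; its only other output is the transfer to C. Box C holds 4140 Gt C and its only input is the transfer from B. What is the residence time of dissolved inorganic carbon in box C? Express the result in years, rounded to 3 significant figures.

41.4 yr

Box A: F(A→B) = (53.2 + 37.5) − 15.7 = 75.000 Gt C/yr.
Box B: F(B→C) = (75.000 + 54.5) − 29.4 = 100.10 Gt C/yr.
Box C throughput = its input = 100.10 Gt C/yr; τ = 4140 / 100.10 = 41.36 yr.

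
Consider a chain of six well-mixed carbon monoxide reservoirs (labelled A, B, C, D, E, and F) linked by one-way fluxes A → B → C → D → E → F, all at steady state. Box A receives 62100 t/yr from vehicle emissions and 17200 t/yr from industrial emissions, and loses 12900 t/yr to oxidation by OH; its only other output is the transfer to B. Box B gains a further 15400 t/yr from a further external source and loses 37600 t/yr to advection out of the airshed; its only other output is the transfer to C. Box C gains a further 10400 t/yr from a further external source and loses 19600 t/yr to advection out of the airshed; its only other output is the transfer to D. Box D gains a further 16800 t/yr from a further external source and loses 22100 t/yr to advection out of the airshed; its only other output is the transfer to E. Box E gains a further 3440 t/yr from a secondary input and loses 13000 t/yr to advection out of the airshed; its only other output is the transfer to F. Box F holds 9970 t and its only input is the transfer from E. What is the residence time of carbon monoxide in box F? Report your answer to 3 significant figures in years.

Box A: F(A→B) = (62100 + 17200) − 12900 = 66400 t/yr.
Box B: F(B→C) = (66400 + 15400) − 37600 = 44200 t/yr.
Box C: F(C→D) = (44200 + 10400) − 19600 = 35000 t/yr.
Box D: F(D→E) = (35000 + 16800) − 22100 = 29700 t/yr.
Box E: F(E→F) = (29700 + 3440) − 13000 = 20140 t/yr.
Box F throughput = its input = 20140 t/yr; τ = 9970 / 20140 = 0.4950 yr.

0.495 yr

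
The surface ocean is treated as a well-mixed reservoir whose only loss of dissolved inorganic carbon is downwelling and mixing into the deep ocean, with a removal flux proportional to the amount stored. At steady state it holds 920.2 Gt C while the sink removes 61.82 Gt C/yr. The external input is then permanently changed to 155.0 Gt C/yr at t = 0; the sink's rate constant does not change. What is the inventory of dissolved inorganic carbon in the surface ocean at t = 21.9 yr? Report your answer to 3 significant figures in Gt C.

Residence time τ = M₀/F₀ = 14.89 yr. The eventual steady state is M_∞ = M₀·(F₁/F₀) = 920.2 × 155.0/61.82 = 2307.2 Gt C.
The anomaly ΔM(t) = M(t) − M_∞ decays as ΔM₀·e^(−t/τ) with ΔM₀ = 920.2 − 2307.2 = −1387 Gt C.
At t = 21.9 yr, e^(−t/τ) = e^(−1.471) = 0.2296, so ΔM = −318.5 Gt C and M = 2307.2 − 318.5 = 1988.7 Gt C.

1990 Gt C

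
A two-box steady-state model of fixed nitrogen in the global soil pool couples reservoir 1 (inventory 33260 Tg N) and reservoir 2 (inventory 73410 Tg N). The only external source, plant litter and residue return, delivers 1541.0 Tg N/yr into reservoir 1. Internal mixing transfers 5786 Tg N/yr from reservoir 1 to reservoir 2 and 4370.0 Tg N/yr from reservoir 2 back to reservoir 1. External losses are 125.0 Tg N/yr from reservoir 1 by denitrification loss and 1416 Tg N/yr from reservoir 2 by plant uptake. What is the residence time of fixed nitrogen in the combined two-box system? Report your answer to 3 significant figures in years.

69.2 yr

Treat the two boxes together as one reservoir: the mixing fluxes between them are internal recycling, so τ = ΣM / Σ(external losses).
M_total = 33260 + 73410 = 106670 Tg N.
ΣF_external_out = 125.0 + 1416 = 1541.0 Tg N/yr.
τ = M_total / ΣF_ext = 106670 / 1541.0 = 69.22 yr.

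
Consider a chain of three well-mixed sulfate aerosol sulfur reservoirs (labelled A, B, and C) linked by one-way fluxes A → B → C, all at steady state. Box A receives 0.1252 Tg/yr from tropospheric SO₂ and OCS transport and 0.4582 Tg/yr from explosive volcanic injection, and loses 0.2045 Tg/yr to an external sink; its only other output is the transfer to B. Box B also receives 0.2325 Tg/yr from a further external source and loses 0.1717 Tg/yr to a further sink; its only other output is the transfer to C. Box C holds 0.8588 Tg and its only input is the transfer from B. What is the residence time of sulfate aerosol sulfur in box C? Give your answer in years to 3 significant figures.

Box A: F(A→B) = (0.1252 + 0.4582) − 0.2045 = 0.37890 Tg/yr.
Box B: F(B→C) = (0.37890 + 0.2325) − 0.1717 = 0.43970 Tg/yr.
Box C throughput = its input = 0.43970 Tg/yr; τ = 0.8588 / 0.43970 = 1.953 yr.

1.95 yr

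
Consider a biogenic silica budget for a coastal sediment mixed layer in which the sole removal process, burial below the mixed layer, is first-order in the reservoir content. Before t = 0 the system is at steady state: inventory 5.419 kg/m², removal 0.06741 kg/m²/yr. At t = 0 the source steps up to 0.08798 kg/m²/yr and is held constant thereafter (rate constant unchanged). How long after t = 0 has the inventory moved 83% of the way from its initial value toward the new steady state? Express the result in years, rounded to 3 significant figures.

142 yr

τ = M₀/F₀ = 5.419/0.06741 = 80.39 yr.
The remaining gap fraction is e^(−t/τ); 83% covered ⇒ e^(−t/τ) = 0.170.
t = −τ ln(0.170) = 80.39 × 1.772 = 142.4 yr.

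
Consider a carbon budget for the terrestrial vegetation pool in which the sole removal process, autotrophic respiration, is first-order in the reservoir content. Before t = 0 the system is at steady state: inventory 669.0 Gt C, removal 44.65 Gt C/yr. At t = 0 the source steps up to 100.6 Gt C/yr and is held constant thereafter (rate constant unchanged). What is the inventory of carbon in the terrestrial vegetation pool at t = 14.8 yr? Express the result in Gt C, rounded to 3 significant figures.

The sink rate constant is k = F₀/M₀ = 44.65/669.0 = 0.06674 yr⁻¹.
Solving dM/dt = F₁ − kM with M(0) = M₀ gives M(t) = F₁/k + (M₀ − F₁/k)·e^(−kt).
F₁/k = 100.6/0.06674 = 1507.3 Gt C; kt = 0.06674 × 14.8 = 0.9878, e^(−kt) = 0.3724.
M(14.8) = 1507.3 + (669.0 − 1507.3) × 0.3724 = 1507.3 − 312.2 = 1195.1 Gt C.

1200 Gt C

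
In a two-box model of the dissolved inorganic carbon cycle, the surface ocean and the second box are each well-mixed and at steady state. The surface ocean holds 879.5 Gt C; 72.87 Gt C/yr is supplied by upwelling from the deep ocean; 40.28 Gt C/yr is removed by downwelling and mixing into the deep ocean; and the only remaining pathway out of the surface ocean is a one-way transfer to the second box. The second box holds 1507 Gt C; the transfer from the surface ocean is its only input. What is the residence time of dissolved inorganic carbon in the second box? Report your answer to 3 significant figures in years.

Balance the surface ocean: ΣF_in = 72.870 Gt C/yr.
Transfer to the second box = ΣF_in − (40.28) = 32.590 Gt C/yr.
At steady state the output of the second box equals its input, 32.590 Gt C/yr.
τ = M / F = 1507 / 32.590 = 46.24 yr.

46.2 yr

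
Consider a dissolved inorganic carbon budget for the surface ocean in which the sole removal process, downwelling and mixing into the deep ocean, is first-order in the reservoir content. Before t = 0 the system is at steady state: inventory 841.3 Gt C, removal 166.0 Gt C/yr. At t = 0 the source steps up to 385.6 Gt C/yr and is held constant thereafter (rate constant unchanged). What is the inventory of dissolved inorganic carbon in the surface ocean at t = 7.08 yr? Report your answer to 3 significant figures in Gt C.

The sink rate constant is k = F₀/M₀ = 166.0/841.3 = 0.1973 yr⁻¹.
Solving dM/dt = F₁ − kM with M(0) = M₀ gives M(t) = F₁/k + (M₀ − F₁/k)·e^(−kt).
F₁/k = 385.6/0.1973 = 1954.2 Gt C; kt = 0.1973 × 7.08 = 1.397, e^(−kt) = 0.2473.
M(7.08) = 1954.2 + (841.3 − 1954.2) × 0.2473 = 1954.2 − 275.3 = 1679.0 Gt C.

1680 Gt C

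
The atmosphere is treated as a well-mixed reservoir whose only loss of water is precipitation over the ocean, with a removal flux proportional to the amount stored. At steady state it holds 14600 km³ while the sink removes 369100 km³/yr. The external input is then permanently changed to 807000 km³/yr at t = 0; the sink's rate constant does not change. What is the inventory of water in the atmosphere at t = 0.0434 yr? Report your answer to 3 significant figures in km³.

τ = M₀/F₀ = 14600/369100 = 0.03956 yr; rate constant k = 1/τ.
New steady state M_∞ = F₁/k = F₁·τ = 807000 × 0.03956 = 31921 km³.
M(t) = M_∞ + (M₀ − M_∞)·e^(−t/τ); t/τ = 0.0434/0.03956 = 1.097, so e^(−t/τ) = 0.3338.
M(t) = 31921 − 17320 × 0.3338 = 26139 km³.

26100 km³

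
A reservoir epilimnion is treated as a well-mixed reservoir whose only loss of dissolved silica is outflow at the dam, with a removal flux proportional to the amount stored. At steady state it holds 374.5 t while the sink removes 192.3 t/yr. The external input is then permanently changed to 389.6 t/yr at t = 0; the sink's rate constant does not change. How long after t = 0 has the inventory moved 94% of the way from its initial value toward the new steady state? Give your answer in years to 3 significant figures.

5.48 yr

τ = M₀/F₀ = 374.5/192.3 = 1.947 yr.
The remaining gap fraction is e^(−t/τ); 94% covered ⇒ e^(−t/τ) = 0.0600.
t = −τ ln(0.0600) = 1.947 × 2.813 = 5.479 yr.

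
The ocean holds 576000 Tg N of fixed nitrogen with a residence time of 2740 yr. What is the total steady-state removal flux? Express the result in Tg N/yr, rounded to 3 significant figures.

210 Tg N/yr

F = M / τ = 576000 / 2740 = 210.2 Tg N/yr.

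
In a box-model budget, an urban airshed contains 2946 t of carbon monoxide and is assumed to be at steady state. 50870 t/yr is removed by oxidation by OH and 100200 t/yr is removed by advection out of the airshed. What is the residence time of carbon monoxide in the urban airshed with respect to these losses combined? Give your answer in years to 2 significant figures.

0.020 yr

Total removal = 50870 + 100200 = 151070 t/yr.
τ = M / ΣF_out = 2946 / 151070 = 0.01950 yr.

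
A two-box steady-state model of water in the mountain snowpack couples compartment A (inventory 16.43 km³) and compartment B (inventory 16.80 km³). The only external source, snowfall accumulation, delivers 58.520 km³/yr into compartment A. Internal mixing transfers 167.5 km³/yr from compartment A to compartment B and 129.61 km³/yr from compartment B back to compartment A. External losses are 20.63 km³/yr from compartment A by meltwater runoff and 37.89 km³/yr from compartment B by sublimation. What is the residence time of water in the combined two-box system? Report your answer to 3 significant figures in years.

Treat the two boxes together as one reservoir: the mixing fluxes between them are internal recycling, so τ = ΣM / Σ(external losses).
M_total = 16.43 + 16.80 = 33.230 km³.
ΣF_external_out = 20.63 + 37.89 = 58.520 km³/yr.
τ = M_total / ΣF_ext = 33.230 / 58.520 = 0.5678 yr.

0.568 yr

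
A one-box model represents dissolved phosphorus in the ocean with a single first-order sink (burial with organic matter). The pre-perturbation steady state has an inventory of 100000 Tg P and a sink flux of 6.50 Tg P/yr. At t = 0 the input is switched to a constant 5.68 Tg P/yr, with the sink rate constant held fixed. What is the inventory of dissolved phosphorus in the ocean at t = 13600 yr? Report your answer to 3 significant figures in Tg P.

τ = M₀/F₀ = 100000/6.50 = 15380 yr; rate constant k = 1/τ.
New steady state M_∞ = F₁/k = F₁·τ = 5.68 × 15380 = 87385 Tg P.
M(t) = M_∞ + (M₀ − M_∞)·e^(−t/τ); t/τ = 13600/15380 = 0.8840, so e^(−t/τ) = 0.4131.
M(t) = 87385 + 12620 × 0.4131 = 92596 Tg P.

92600 Tg P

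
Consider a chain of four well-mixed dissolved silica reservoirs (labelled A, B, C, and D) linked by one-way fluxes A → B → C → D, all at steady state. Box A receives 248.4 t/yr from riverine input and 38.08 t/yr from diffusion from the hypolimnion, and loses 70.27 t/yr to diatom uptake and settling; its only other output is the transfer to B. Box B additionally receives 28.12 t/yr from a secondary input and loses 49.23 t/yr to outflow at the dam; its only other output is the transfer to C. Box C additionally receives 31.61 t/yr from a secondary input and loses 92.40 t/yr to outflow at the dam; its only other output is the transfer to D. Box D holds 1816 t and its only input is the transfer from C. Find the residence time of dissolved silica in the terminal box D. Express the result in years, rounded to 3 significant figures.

13.5 yr

Box A: F(A→B) = (248.4 + 38.08) − 70.27 = 216.21 t/yr.
Box B: F(B→C) = (216.21 + 28.12) − 49.23 = 195.10 t/yr.
Box C: F(C→D) = (195.10 + 31.61) − 92.40 = 134.31 t/yr.
Box D throughput = its input = 134.31 t/yr; τ = 1816 / 134.31 = 13.52 yr.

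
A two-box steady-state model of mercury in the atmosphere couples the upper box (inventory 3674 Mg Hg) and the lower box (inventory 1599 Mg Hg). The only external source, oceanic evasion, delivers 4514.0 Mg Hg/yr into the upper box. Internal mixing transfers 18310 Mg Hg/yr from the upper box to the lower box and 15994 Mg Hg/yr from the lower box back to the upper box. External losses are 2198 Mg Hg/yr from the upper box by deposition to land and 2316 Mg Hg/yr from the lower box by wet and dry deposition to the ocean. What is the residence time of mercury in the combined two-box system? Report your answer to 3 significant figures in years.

Treat the two boxes together as one reservoir: the mixing fluxes between them are internal recycling, so τ = ΣM / Σ(external losses).
M_total = 3674 + 1599 = 5273.0 Mg Hg.
ΣF_external_out = 2198 + 2316 = 4514.0 Mg Hg/yr.
τ = M_total / ΣF_ext = 5273.0 / 4514.0 = 1.168 yr.

1.17 yr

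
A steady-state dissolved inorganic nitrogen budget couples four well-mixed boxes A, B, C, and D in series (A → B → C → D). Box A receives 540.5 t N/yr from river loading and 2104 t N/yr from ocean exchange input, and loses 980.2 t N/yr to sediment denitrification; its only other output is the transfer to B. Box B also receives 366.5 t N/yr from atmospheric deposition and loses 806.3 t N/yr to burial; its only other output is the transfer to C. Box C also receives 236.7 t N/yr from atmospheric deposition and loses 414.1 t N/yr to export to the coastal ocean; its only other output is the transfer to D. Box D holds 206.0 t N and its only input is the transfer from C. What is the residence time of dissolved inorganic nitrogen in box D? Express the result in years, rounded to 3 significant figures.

0.197 yr

Box A: F(A→B) = (540.5 + 2104) − 980.2 = 1664.3 t N/yr.
Box B: F(B→C) = (1664.3 + 366.5) − 806.3 = 1224.5 t N/yr.
Box C: F(C→D) = (1224.5 + 236.7) − 414.1 = 1047.1 t N/yr.
Box D throughput = its input = 1047.1 t N/yr; τ = 206.0 / 1047.1 = 0.1967 yr.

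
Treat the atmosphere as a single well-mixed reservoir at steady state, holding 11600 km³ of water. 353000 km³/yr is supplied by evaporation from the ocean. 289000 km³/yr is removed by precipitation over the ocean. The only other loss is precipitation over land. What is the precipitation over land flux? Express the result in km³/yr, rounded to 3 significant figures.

At steady state ΣF_in = ΣF_out.
ΣF_in = 353000 km³/yr.
Precipitation over land flux = ΣF_in − (289000) = 353000 − 289000 = 64000 km³/yr.

64000 km³/yr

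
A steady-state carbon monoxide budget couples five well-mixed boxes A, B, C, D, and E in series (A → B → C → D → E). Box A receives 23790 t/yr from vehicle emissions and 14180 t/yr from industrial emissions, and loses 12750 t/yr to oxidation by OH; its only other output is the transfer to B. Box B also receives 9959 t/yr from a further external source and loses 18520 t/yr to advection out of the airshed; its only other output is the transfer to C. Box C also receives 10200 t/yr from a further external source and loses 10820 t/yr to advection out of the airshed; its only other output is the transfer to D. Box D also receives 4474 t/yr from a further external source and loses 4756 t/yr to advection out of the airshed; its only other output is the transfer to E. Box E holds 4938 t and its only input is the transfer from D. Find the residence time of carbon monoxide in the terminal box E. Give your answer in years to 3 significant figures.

Box A: F(A→B) = (23790 + 14180) − 12750 = 25220 t/yr.
Box B: F(B→C) = (25220 + 9959) − 18520 = 16659 t/yr.
Box C: F(C→D) = (16659 + 10200) − 10820 = 16039 t/yr.
Box D: F(D→E) = (16039 + 4474) − 4756 = 15757 t/yr.
Box E throughput = its input = 15757 t/yr; τ = 4938 / 15757 = 0.3134 yr.

0.313 yr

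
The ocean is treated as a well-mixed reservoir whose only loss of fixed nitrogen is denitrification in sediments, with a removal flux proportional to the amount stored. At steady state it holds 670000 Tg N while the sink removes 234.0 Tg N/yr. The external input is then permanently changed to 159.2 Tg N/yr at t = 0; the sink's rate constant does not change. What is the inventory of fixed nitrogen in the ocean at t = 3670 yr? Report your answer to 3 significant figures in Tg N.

τ = M₀/F₀ = 670000/234.0 = 2863 yr; rate constant k = 1/τ.
New steady state M_∞ = F₁/k = F₁·τ = 159.2 × 2863 = 455830 Tg N.
M(t) = M_∞ + (M₀ − M_∞)·e^(−t/τ); t/τ = 3670/2863 = 1.282, so e^(−t/τ) = 0.2775.
M(t) = 455830 + 214200 × 0.2775 = 515270 Tg N.

515000 Tg N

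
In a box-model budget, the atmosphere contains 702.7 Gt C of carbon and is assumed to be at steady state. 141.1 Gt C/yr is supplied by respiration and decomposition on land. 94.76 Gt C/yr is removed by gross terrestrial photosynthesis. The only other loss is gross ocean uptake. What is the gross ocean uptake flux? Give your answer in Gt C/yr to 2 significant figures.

46 Gt C/yr

At steady state ΣF_in = ΣF_out.
ΣF_in = 141.10 Gt C/yr.
Gross ocean uptake flux = ΣF_in − (94.76) = 141.10 − 94.76 = 46.34 Gt C/yr.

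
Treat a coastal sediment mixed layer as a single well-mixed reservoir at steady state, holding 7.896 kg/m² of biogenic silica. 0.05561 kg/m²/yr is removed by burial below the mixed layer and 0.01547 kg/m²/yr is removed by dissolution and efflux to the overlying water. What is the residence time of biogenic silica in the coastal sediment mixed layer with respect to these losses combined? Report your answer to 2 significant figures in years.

Total removal = 0.05561 + 0.01547 = 0.071080 kg/m²/yr.
τ = M / ΣF_out = 7.896 / 0.071080 = 111.1 yr.

110 yr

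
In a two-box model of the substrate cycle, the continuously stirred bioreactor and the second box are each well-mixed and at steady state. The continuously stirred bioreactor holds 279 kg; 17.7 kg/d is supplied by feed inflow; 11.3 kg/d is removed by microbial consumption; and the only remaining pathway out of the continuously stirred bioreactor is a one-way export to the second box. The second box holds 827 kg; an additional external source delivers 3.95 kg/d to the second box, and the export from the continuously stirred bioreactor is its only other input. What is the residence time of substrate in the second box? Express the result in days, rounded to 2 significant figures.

Balance the continuously stirred bioreactor: ΣF_in = 17.700 kg/d.
Export to the second box = ΣF_in − (11.3) = 6.4000 kg/d.
Total input to the second box = 6.4000 + 3.95 = 10.350 kg/d; at steady state this equals its total output.
τ = M / F = 827 / 10.350 = 79.90 d.

80 d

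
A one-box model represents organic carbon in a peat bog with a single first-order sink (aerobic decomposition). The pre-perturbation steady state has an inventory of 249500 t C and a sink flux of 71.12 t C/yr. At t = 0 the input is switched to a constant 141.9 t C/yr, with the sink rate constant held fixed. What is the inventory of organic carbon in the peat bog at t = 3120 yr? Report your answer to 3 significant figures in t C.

Residence time τ = M₀/F₀ = 3508 yr. The eventual steady state is M_∞ = M₀·(F₁/F₀) = 249500 × 141.9/71.12 = 497810 t C.
The anomaly ΔM(t) = M(t) − M_∞ decays as ΔM₀·e^(−t/τ) with ΔM₀ = 249500 − 497810 = −248300 t C.
At t = 3120 yr, e^(−t/τ) = e^(−0.8894) = 0.4109, so ΔM = −102000 t C and M = 497810 − 102000 = 395770 t C.

396000 t C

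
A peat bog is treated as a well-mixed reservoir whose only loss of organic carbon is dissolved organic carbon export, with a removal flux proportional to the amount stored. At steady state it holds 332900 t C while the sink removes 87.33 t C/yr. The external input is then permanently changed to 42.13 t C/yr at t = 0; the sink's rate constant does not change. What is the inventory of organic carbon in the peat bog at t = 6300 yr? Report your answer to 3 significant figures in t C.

194000 t C

Residence time τ = M₀/F₀ = 3812 yr. The eventual steady state is M_∞ = M₀·(F₁/F₀) = 332900 × 42.13/87.33 = 160600 t C.
The anomaly ΔM(t) = M(t) − M_∞ decays as ΔM₀·e^(−t/τ) with ΔM₀ = 332900 − 160600 = 172300 t C.
At t = 6300 yr, e^(−t/τ) = e^(−1.653) = 0.1915, so ΔM = 33000 t C and M = 160600 + 33000 = 193600 t C.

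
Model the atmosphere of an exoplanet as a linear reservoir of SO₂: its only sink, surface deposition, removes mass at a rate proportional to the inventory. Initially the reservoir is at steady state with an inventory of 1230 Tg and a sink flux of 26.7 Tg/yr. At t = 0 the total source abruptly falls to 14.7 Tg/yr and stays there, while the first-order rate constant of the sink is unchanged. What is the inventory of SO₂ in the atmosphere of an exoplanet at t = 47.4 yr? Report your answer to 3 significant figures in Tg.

875 Tg

τ = M₀/F₀ = 1230/26.7 = 46.07 yr; rate constant k = 1/τ.
New steady state M_∞ = F₁/k = F₁·τ = 14.7 × 46.07 = 677.19 Tg.
M(t) = M_∞ + (M₀ − M_∞)·e^(−t/τ); t/τ = 47.4/46.07 = 1.029, so e^(−t/τ) = 0.3574.
M(t) = 677.19 + 552.8 × 0.3574 = 874.76 Tg.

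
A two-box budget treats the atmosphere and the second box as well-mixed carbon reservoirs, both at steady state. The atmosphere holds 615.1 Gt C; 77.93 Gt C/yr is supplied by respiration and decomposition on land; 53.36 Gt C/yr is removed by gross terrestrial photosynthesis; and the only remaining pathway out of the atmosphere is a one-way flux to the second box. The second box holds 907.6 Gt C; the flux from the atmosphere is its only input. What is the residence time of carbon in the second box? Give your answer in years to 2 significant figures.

37 yr

Balance the atmosphere: ΣF_in = 77.930 Gt C/yr.
Flux to the second box = ΣF_in − (53.36) = 24.570 Gt C/yr.
At steady state the output of the second box equals its input, 24.570 Gt C/yr.
τ = M / F = 907.6 / 24.570 = 36.94 yr.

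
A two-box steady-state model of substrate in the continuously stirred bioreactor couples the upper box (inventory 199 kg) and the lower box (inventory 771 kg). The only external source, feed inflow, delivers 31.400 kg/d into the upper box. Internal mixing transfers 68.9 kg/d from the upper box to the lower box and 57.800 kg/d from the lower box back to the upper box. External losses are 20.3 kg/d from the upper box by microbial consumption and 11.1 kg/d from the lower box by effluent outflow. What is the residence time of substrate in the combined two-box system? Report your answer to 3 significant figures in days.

30.9 d

Residence time in the combined system uses the total inventory and the total *external* removal — internal exchanges between the two boxes cancel.
M_total = 199 + 771 = 970.00 kg.
ΣF_external_out = 20.3 + 11.1 = 31.400 kg/d.
τ = M_total / ΣF_ext = 970.00 / 31.400 = 30.89 d.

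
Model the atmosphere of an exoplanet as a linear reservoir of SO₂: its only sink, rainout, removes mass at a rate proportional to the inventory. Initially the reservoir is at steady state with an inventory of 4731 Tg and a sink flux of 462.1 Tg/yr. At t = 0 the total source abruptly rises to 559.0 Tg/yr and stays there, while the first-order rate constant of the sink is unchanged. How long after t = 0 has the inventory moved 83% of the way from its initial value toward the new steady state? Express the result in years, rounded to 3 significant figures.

τ = M₀/F₀ = 4731/462.1 = 10.24 yr.
The remaining gap fraction is e^(−t/τ); 83% covered ⇒ e^(−t/τ) = 0.170.
t = −τ ln(0.170) = 10.24 × 1.772 = 18.14 yr.

18.1 yr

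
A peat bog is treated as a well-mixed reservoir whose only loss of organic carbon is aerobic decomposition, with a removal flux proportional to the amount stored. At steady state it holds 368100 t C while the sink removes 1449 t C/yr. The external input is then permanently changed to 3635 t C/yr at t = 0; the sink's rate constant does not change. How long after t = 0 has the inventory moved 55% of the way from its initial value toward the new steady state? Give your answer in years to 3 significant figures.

203 yr

τ = M₀/F₀ = 368100/1449 = 254.0 yr.
The remaining gap fraction is e^(−t/τ); 55% covered ⇒ e^(−t/τ) = 0.450.
t = −τ ln(0.450) = 254.0 × 0.7985 = 202.9 yr.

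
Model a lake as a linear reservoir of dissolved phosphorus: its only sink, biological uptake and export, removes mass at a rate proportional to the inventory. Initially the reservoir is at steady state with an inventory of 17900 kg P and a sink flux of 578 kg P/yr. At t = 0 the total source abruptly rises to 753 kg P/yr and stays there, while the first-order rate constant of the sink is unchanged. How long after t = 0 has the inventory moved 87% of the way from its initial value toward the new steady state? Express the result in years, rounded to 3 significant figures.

τ = M₀/F₀ = 17900/578 = 30.97 yr.
The remaining gap fraction is e^(−t/τ); 87% covered ⇒ e^(−t/τ) = 0.130.
t = −τ ln(0.130) = 30.97 × 2.040 = 63.18 yr.

63.2 yr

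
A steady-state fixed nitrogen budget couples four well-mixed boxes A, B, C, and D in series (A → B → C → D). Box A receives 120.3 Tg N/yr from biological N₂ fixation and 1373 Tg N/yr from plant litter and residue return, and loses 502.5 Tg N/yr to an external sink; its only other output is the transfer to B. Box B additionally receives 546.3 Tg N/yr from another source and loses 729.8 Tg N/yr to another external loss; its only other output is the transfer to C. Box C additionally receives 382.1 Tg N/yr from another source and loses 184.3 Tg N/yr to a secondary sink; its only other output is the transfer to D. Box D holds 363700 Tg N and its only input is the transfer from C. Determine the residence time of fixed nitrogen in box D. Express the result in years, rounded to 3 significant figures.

362 yr

Box A: F(A→B) = (120.3 + 1373) − 502.5 = 990.80 Tg N/yr.
Box B: F(B→C) = (990.80 + 546.3) − 729.8 = 807.30 Tg N/yr.
Box C: F(C→D) = (807.30 + 382.1) − 184.3 = 1005.1 Tg N/yr.
Box D throughput = its input = 1005.1 Tg N/yr; τ = 363700 / 1005.1 = 361.9 yr.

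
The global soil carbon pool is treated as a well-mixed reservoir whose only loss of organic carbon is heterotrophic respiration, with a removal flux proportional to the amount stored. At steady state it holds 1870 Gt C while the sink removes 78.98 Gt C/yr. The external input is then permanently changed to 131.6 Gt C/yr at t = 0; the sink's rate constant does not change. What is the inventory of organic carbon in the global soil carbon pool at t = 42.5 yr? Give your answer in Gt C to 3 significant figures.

τ = M₀/F₀ = 1870/78.98 = 23.68 yr; rate constant k = 1/τ.
New steady state M_∞ = F₁/k = F₁·τ = 131.6 × 23.68 = 3115.9 Gt C.
M(t) = M_∞ + (M₀ − M_∞)·e^(−t/τ); t/τ = 42.5/23.68 = 1.795, so e^(−t/τ) = 0.1661.
M(t) = 3115.9 − 1246 × 0.1661 = 2908.9 Gt C.

2910 Gt C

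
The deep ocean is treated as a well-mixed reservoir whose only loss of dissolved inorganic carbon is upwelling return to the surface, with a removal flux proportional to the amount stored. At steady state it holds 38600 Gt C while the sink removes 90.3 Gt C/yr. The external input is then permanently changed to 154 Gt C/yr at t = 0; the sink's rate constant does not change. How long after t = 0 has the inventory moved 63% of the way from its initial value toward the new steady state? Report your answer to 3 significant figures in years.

τ = M₀/F₀ = 38600/90.3 = 427.5 yr.
The remaining gap fraction is e^(−t/τ); 63% covered ⇒ e^(−t/τ) = 0.370.
t = −τ ln(0.370) = 427.5 × 0.9943 = 425.0 yr.

425 yr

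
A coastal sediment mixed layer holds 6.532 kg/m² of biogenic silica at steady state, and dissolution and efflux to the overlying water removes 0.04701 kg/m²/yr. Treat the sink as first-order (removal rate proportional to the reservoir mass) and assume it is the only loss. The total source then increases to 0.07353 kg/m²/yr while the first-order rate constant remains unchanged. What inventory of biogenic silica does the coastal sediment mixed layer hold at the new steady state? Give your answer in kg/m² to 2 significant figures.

10 kg/m²

Rate constant k = F/M = 0.04701 / 6.532 = 0.007197 yr⁻¹.
At the new steady state, source = k·M_new ⇒ M_new = 0.07353 / 0.007197 = 10.22 kg/m².
(Equivalently M_new = M × F_new/F_old = 6.532 × 0.07353/0.04701.)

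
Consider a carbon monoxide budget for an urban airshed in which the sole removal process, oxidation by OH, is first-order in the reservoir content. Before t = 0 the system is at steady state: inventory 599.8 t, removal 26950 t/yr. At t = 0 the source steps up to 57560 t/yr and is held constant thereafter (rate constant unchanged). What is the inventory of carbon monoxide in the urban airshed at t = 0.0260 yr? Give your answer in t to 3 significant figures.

τ = M₀/F₀ = 599.8/26950 = 0.02226 yr; rate constant k = 1/τ.
New steady state M_∞ = F₁/k = F₁·τ = 57560 × 0.02226 = 1281.1 t.
M(t) = M_∞ + (M₀ − M_∞)·e^(−t/τ); t/τ = 0.0260/0.02226 = 1.168, so e^(−t/τ) = 0.3109.
M(t) = 1281.1 − 681.3 × 0.3109 = 1069.2 t.

1070 t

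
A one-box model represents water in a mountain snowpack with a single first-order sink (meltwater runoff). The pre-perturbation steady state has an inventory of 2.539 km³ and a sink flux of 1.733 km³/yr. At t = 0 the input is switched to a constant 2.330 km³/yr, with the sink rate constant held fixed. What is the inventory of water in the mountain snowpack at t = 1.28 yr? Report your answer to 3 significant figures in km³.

τ = M₀/F₀ = 2.539/1.733 = 1.465 yr; rate constant k = 1/τ.
New steady state M_∞ = F₁/k = F₁·τ = 2.330 × 1.465 = 3.4137 km³.
M(t) = M_∞ + (M₀ − M_∞)·e^(−t/τ); t/τ = 1.28/1.465 = 0.8737, so e^(−t/τ) = 0.4174.
M(t) = 3.4137 − 0.8747 × 0.4174 = 3.0486 km³.

3.05 km³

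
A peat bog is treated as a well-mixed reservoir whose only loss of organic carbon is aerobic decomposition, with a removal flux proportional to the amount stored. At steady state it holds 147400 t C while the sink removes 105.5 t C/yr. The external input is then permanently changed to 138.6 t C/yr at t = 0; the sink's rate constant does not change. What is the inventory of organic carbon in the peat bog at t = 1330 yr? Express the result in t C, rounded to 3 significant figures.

Residence time τ = M₀/F₀ = 1397 yr. The eventual steady state is M_∞ = M₀·(F₁/F₀) = 147400 × 138.6/105.5 = 193650 t C.
The anomaly ΔM(t) = M(t) − M_∞ decays as ΔM₀·e^(−t/τ) with ΔM₀ = 147400 − 193650 = −46250 t C.
At t = 1330 yr, e^(−t/τ) = e^(−0.9519) = 0.3860, so ΔM = −17850 t C and M = 193650 − 17850 = 175800 t C.

176000 t C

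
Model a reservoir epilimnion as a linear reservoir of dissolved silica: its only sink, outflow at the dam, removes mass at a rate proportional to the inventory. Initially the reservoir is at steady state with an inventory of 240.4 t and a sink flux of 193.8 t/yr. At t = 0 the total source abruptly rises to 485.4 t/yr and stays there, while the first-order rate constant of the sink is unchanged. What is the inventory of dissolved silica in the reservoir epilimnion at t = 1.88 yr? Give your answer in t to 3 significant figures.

523 t

Residence time τ = M₀/F₀ = 1.240 yr. The eventual steady state is M_∞ = M₀·(F₁/F₀) = 240.4 × 485.4/193.8 = 602.12 t.
The anomaly ΔM(t) = M(t) − M_∞ decays as ΔM₀·e^(−t/τ) with ΔM₀ = 240.4 − 602.12 = −361.7 t.
At t = 1.88 yr, e^(−t/τ) = e^(−1.516) = 0.2197, so ΔM = −79.46 t and M = 602.12 − 79.46 = 522.65 t.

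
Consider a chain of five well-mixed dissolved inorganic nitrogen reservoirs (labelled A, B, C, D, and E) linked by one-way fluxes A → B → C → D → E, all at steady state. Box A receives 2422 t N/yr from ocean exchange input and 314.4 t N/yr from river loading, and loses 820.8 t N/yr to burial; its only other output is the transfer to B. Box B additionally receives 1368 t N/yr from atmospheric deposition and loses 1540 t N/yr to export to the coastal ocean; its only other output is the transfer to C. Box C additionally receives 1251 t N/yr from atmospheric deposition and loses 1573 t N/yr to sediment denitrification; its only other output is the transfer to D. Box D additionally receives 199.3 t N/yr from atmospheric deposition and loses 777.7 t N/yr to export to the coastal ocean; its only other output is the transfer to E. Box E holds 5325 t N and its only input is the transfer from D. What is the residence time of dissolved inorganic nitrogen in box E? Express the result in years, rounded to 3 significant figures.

Box A: F(A→B) = (2422 + 314.4) − 820.8 = 1915.6 t N/yr.
Box B: F(B→C) = (1915.6 + 1368) − 1540 = 1743.6 t N/yr.
Box C: F(C→D) = (1743.6 + 1251) − 1573 = 1421.6 t N/yr.
Box D: F(D→E) = (1421.6 + 199.3) − 777.7 = 843.20 t N/yr.
Box E throughput = its input = 843.20 t N/yr; τ = 5325 / 843.20 = 6.315 yr.

6.32 yr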